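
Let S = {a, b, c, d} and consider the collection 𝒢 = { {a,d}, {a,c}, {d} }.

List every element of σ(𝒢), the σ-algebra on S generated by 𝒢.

Take S₀ = 𝒢 ∪ {∅, S} = { ∅, {d}, {a,c}, {a,d}, S }.
Iteration 1. New:
  {b,c}  = S∖{a,d}
  {b,d}  = S∖{a,c}
  {a,b,c}  = S∖{d}
  {a,c,d}  = {a,d} ∪ {a,c}
  [9 total]
Iteration 2 adds 3:
  {b}  = S∖{a,c,d}
  {a,b,d}  = {a,d} ∪ {b,d}
  {b,c,d}  = {b,c} ∪ {d}
  [12 total]
Iteration 3. New:
  {a}  = S∖{b,c,d}
  {c}  = S∖{a,b,d}
  [14 total]
Iteration 4. New:
  {a,b}  = {b} ∪ {a}
  {c,d}  = {c} ∪ {d}
  [16 total]
Iteration 5: stable.

|σ(𝒢)| = 16.  σ(𝒢) = { ∅, {a}, {b}, {c}, {d}, {a,b}, {a,c}, {a,d}, {b,c}, {b,d}, {c,d}, {a,b,c}, {a,b,d}, {a,c,d}, {b,c,d}, S }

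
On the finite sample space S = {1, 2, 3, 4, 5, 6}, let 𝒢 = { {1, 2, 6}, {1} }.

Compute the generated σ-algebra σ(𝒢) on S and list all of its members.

|σ(𝒢)| = 8.  σ(𝒢) = { {}, {1}, {2, 6}, {1, 2, 6}, {3, 4, 5}, {1, 3, 4, 5}, {2, 3, 4, 5, 6}, S }

Trace:
Initial family (4 sets): { {}, {1}, {1, 2, 6}, S }.
Step 1: 2 new —
  {3, 4, 5}  = S∖{1, 2, 6}
  {2, 3, 4, 5, 6}  = S∖{1}
  — 6 sets.
Step 2. New:
  {1, 3, 4, 5}  = {3, 4, 5} ∪ {1}
  — 7 sets.
Step 3: +1 →
  {2, 6}  = S∖{1, 3, 4, 5}
  — 8 sets.
Step 4: already closed under ᶜ and ∪.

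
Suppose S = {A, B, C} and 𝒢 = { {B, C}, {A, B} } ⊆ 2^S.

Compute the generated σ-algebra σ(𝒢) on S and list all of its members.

Start: 𝒢 ∪ {∅, S} = { {}, {A, B}, {B, C}, S }.
Round 1. New:
  {A}  = {B, C}ᶜ
  {C}  = {A, B}ᶜ
Round 2 (1 new):
  {A, C}  = {C} ∪ {A}
Round 3: 1 new —
  {B}  = {A, C}ᶜ
After Round 4 the family is unchanged; done.

|σ(𝒢)| = 8.  σ(𝒢) = { {}, {A}, {B}, {C}, {A, B}, {A, C}, {B, C}, S }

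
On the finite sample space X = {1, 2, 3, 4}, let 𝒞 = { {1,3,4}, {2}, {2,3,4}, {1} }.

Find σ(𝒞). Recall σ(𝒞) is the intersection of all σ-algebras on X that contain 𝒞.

σ(𝒞) (8 sets): { ∅, {1}, {2}, {1,2}, {3,4}, {1,3,4}, {2,3,4}, X }

Working:
Take S₀ = 𝒞 ∪ {∅, X} = { ∅, {1}, {2}, {1,3,4}, {2,3,4}, X }.
Pass 1. New:
  {1,2}  = {2} ∪ {1}
Pass 2 adds 1:
  {3,4}  = X∖{1,2}
Pass 3: stable.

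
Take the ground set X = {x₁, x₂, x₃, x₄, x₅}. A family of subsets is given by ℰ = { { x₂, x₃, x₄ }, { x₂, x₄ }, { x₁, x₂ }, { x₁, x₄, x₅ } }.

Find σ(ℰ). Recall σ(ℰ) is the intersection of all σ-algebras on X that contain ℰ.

Begin from { {  }, { x₁, x₂ }, { x₂, x₄ }, { x₁, x₄, x₅ }, { x₂, x₃, x₄ }, X } (that is, ℰ plus ∅ and X).
Step 1: +7 →
  { x₁, x₅ }  = X∖{ x₂, x₃, x₄ }
  { x₂, x₃ }  = X∖{ x₁, x₄, x₅ }
  { x₁, x₂, x₄ }  = { x₁, x₂ } ∪ { x₂, x₄ }
  { x₁, x₃, x₅ }  = X∖{ x₂, x₄ }
  { x₃, x₄, x₅ }  = X∖{ x₁, x₂ }
  { x₁, x₂, x₃, x₄ }  = { x₂, x₃, x₄ } ∪ { x₁, x₂ }
  { x₁, x₂, x₄, x₅ }  = { x₁, x₄, x₅ } ∪ { x₁, x₂ }
  — 13 sets.
Step 2: 8 new —
  { x₃ }  = X∖{ x₁, x₂, x₄, x₅ }
  { x₅ }  = X∖{ x₁, x₂, x₃, x₄ }
  { x₃, x₅ }  = X∖{ x₁, x₂, x₄ }
  { x₁, x₂, x₃ }  = { x₁, x₂ } ∪ { x₂, x₃ }
  { x₁, x₂, x₅ }  = { x₁, x₂ } ∪ { x₁, x₅ }
  { x₁, x₂, x₃, x₅ }  = { x₁, x₂ } ∪ { x₁, x₃, x₅ }
  { x₁, x₃, x₄, x₅ }  = { x₁, x₄, x₅ } ∪ { x₃, x₄, x₅ }
  { x₂, x₃, x₄, x₅ }  = { x₃, x₄, x₅ } ∪ { x₂, x₃, x₄ }
  — 21 sets.
Step 3. New:
  { x₁ }  = X∖{ x₂, x₃, x₄, x₅ }
  { x₂ }  = X∖{ x₁, x₃, x₄, x₅ }
  { x₄ }  = X∖{ x₁, x₂, x₃, x₅ }
  { x₃, x₄ }  = X∖{ x₁, x₂, x₅ }
  { x₄, x₅ }  = X∖{ x₁, x₂, x₃ }
  { x₂, x₃, x₅ }  = { x₃, x₅ } ∪ { x₂, x₃ }
  { x₂, x₄, x₅ }  = { x₂, x₄ } ∪ { x₅ }
  — 28 sets.
Step 4: +4 →
  { x₁, x₃ }  = X∖{ x₂, x₄, x₅ }
  { x₁, x₄ }  = X∖{ x₂, x₃, x₅ }
  { x₂, x₅ }  = { x₂ } ∪ { x₅ }
  { x₁, x₃, x₄ }  = { x₃, x₄ } ∪ { x₁ }
  — 32 sets.
Step 5: stable.

Therefore σ(ℰ) = { {  }, { x₁ }, { x₂ }, { x₃ }, { x₄ }, { x₅ }, { x₁, x₂ }, { x₁, x₃ }, { x₁, x₄ }, { x₁, x₅ }, { x₂, x₃ }, { x₂, x₄ }, { x₂, x₅ }, { x₃, x₄ }, { x₃, x₅ }, { x₄, x₅ }, { x₁, x₂, x₃ }, { x₁, x₂, x₄ }, { x₁, x₂, x₅ }, { x₁, x₃, x₄ }, { x₁, x₃, x₅ }, { x₁, x₄, x₅ }, { x₂, x₃, x₄ }, { x₂, x₃, x₅ }, { x₂, x₄, x₅ }, { x₃, x₄, x₅ }, { x₁, x₂, x₃, x₄ }, { x₁, x₂, x₃, x₅ }, { x₁, x₂, x₄, x₅ }, { x₁, x₃, x₄, x₅ }, { x₂, x₃, x₄, x₅ }, X } (|σ(ℰ)| = 32).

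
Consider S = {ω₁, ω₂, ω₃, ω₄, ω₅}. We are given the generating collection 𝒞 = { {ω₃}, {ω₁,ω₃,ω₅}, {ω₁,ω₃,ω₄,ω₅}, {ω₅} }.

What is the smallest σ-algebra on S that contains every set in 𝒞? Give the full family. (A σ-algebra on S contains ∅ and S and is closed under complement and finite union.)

σ(𝒞) (32 sets): { {}, {ω₁}, {ω₂}, {ω₃}, {ω₄}, {ω₅}, {ω₁,ω₂}, {ω₁,ω₃}, {ω₁,ω₄}, {ω₁,ω₅}, {ω₂,ω₃}, {ω₂,ω₄}, {ω₂,ω₅}, {ω₃,ω₄}, {ω₃,ω₅}, {ω₄,ω₅}, {ω₁,ω₂,ω₃}, {ω₁,ω₂,ω₄}, {ω₁,ω₂,ω₅}, {ω₁,ω₃,ω₄}, {ω₁,ω₃,ω₅}, {ω₁,ω₄,ω₅}, {ω₂,ω₃,ω₄}, {ω₂,ω₃,ω₅}, {ω₂,ω₄,ω₅}, {ω₃,ω₄,ω₅}, {ω₁,ω₂,ω₃,ω₄}, {ω₁,ω₂,ω₃,ω₅}, {ω₁,ω₂,ω₄,ω₅}, {ω₁,ω₃,ω₄,ω₅}, {ω₂,ω₃,ω₄,ω₅}, S }

Trace:
Take S₀ = 𝒞 ∪ {∅, S} = { {}, {ω₃}, {ω₅}, {ω₁,ω₃,ω₅}, {ω₁,ω₃,ω₄,ω₅}, S }.
Step 1 adds 5:
  {ω₂}  = S∖{ω₁,ω₃,ω₄,ω₅}
  {ω₂,ω₄}  = S∖{ω₁,ω₃,ω₅}
  {ω₃,ω₅}  = {ω₃} ∪ {ω₅}
  {ω₁,ω₂,ω₃,ω₄}  = S∖{ω₅}
  {ω₁,ω₂,ω₄,ω₅}  = S∖{ω₃}
  |family| = 11
Step 2: +8 →
  {ω₂,ω₃}  = {ω₂} ∪ {ω₃}
  {ω₂,ω₅}  = {ω₂} ∪ {ω₅}
  {ω₁,ω₂,ω₄}  = S∖{ω₃,ω₅}
  {ω₂,ω₃,ω₄}  = {ω₃} ∪ {ω₂,ω₄}
  {ω₂,ω₃,ω₅}  = {ω₂} ∪ {ω₃,ω₅}
  {ω₂,ω₄,ω₅}  = {ω₅} ∪ {ω₂,ω₄}
  {ω₁,ω₂,ω₃,ω₅}  = {ω₁,ω₃,ω₅} ∪ {ω₂}
  {ω₂,ω₃,ω₄,ω₅}  = {ω₃,ω₅} ∪ {ω₂,ω₄}
  |family| = 19
Step 3: +7 →
  {ω₁}  = S∖{ω₂,ω₃,ω₄,ω₅}
  {ω₄}  = S∖{ω₁,ω₂,ω₃,ω₅}
  {ω₁,ω₃}  = S∖{ω₂,ω₄,ω₅}
  {ω₁,ω₄}  = S∖{ω₂,ω₃,ω₅}
  {ω₁,ω₅}  = S∖{ω₂,ω₃,ω₄}
  {ω₁,ω₃,ω₄}  = S∖{ω₂,ω₅}
  {ω₁,ω₄,ω₅}  = S∖{ω₂,ω₃}
  |family| = 26
Step 4 (6 new):
  {ω₁,ω₂}  = {ω₂} ∪ {ω₁}
  {ω₃,ω₄}  = {ω₃} ∪ {ω₄}
  {ω₄,ω₅}  = {ω₅} ∪ {ω₄}
  {ω₁,ω₂,ω₃}  = {ω₂} ∪ {ω₁,ω₃}
  {ω₁,ω₂,ω₅}  = {ω₂,ω₅} ∪ {ω₁,ω₅}
  {ω₃,ω₄,ω₅}  = {ω₄} ∪ {ω₃,ω₅}
  |family| = 32
Step 5: closed — nothing new.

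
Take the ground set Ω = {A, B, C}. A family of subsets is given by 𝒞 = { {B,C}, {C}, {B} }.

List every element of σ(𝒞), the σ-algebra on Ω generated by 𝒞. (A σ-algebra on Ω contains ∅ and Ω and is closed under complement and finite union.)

Initial family (5 sets): { ∅, {B}, {C}, {B,C}, Ω }.
Round 1. New:
  {A}  = complement {B,C}
  {A,B}  = complement {C}
  {A,C}  = complement {B}
  (now 8)
Round 2 adds nothing — fixpoint reached.

Hence σ(𝒞) has 8 members: { ∅, {A}, {B}, {C}, {A,B}, {A,C}, {B,C}, Ω }.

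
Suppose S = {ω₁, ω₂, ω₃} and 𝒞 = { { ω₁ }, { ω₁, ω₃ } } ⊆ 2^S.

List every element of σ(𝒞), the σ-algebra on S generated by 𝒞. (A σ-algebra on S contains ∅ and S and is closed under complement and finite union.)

σ(𝒞) (8 sets): { ∅, { ω₁ }, { ω₂ }, { ω₃ }, { ω₁, ω₂ }, { ω₁, ω₃ }, { ω₂, ω₃ }, S }

Check:
Take S₀ = 𝒞 ∪ {∅, S} = { ∅, { ω₁ }, { ω₁, ω₃ }, S }.
Step 1 adds 2:
  { ω₂ }  = complement { ω₁, ω₃ }
  { ω₂, ω₃ }  = complement { ω₁ }
  — 6 sets.
Step 2 (1 new):
  { ω₁, ω₂ }  = { ω₂ } ∪ { ω₁ }
  — 7 sets.
Step 3: +1 →
  { ω₃ }  = complement { ω₁, ω₂ }
  — 8 sets.
After Step 4 the family is unchanged; done.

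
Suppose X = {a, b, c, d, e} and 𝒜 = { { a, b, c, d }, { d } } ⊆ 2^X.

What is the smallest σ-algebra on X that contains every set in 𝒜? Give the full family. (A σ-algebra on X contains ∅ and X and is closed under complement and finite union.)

Answer: σ(𝒜) = { {}, { d }, { e }, { d, e }, { a, b, c }, { a, b, c, d }, { a, b, c, e }, X }

Working:
Take S₀ = 𝒜 ∪ {∅, X} = { {}, { d }, { a, b, c, d }, X }.
Step 1 adds 2:
  { e }  = ᶜ of { a, b, c, d }
  { a, b, c, e }  = ᶜ of { d }
  [6 total]
Step 2. New:
  { d, e }  = { d } ∪ { e }
  [7 total]
Step 3. New:
  { a, b, c }  = ᶜ of { d, e }
  [8 total]
Step 4: stable.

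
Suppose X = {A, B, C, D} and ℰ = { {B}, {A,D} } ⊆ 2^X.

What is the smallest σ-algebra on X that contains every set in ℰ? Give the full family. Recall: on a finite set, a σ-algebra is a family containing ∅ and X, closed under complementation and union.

σ(ℰ) (8 sets): { {}, {B}, {C}, {A,D}, {B,C}, {A,B,D}, {A,C,D}, X }

Derivation:
Begin from { {}, {B}, {A,D}, X } (that is, ℰ plus ∅ and X).
Pass 1 (3 new):
  {B,C}  = {A,D}ᶜ
  {A,B,D}  = {B} ∪ {A,D}
  {A,C,D}  = {B}ᶜ
  — 7 sets.
Pass 2 (1 new):
  {C}  = {A,B,D}ᶜ
  — 8 sets.
After Pass 3 the family is unchanged; done.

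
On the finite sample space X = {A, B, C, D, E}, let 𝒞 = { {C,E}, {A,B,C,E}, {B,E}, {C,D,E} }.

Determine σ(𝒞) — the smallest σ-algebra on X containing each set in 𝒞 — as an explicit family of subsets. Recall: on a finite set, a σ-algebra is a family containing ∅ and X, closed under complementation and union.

σ(𝒞) (32 sets): { {}, {A}, {B}, {C}, {D}, {E}, {A,B}, {A,C}, {A,D}, {A,E}, {B,C}, {B,D}, {B,E}, {C,D}, {C,E}, {D,E}, {A,B,C}, {A,B,D}, {A,B,E}, {A,C,D}, {A,C,E}, {A,D,E}, {B,C,D}, {B,C,E}, {B,D,E}, {C,D,E}, {A,B,C,D}, {A,B,C,E}, {A,B,D,E}, {A,C,D,E}, {B,C,D,E}, X }

Trace:
Initial family (6 sets): { {}, {B,E}, {C,E}, {C,D,E}, {A,B,C,E}, X }.
Step 1 adds 6:
  {D}  = X∖{A,B,C,E}
  {A,B}  = X∖{C,D,E}
  {A,B,D}  = X∖{C,E}
  {A,C,D}  = X∖{B,E}
  {B,C,E}  = {B,E} ∪ {C,E}
  {B,C,D,E}  = {B,E} ∪ {C,D,E}
  |family| = 12
Step 2: +7 →
  {A}  = X∖{B,C,D,E}
  {A,D}  = X∖{B,C,E}
  {A,B,E}  = {B,E} ∪ {A,B}
  {B,D,E}  = {B,E} ∪ {D}
  {A,B,C,D}  = {A,B} ∪ {A,C,D}
  {A,B,D,E}  = {B,E} ∪ {A,B,D}
  {A,C,D,E}  = {C,D,E} ∪ {A,C,D}
  |family| = 19
Step 3 adds 6:
  {B}  = X∖{A,C,D,E}
  {C}  = X∖{A,B,D,E}
  {E}  = X∖{A,B,C,D}
  {A,C}  = X∖{B,D,E}
  {C,D}  = X∖{A,B,E}
  {A,C,E}  = {C,E} ∪ {A}
  |family| = 25
Step 4: +7 →
  {A,E}  = {E} ∪ {A}
  {B,C}  = {B} ∪ {C}
  {B,D}  = X∖{A,C,E}
  {D,E}  = {E} ∪ {D}
  {A,B,C}  = {A,B} ∪ {C}
  {A,D,E}  = {E} ∪ {A,D}
  {B,C,D}  = {C,D} ∪ {B}
  |family| = 32
Step 5: closed — nothing new.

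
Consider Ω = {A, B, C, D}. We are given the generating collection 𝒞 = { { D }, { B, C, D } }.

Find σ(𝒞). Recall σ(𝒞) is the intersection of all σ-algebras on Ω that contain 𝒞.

Begin from { {}, { D }, { B, C, D }, Ω } (that is, 𝒞 plus ∅ and Ω).
Iteration 1: 2 new —
  { A }  = complement { B, C, D }
  { A, B, C }  = complement { D }
  |family| = 6
Iteration 2: 1 new —
  { A, D }  = { D } ∪ { A }
  |family| = 7
Iteration 3: +1 →
  { B, C }  = complement { A, D }
  |family| = 8
Iteration 4: no new sets; the family is a σ-algebra.

σ(𝒞) = { {}, { A }, { D }, { A, D }, { B, C }, { A, B, C }, { B, C, D }, Ω }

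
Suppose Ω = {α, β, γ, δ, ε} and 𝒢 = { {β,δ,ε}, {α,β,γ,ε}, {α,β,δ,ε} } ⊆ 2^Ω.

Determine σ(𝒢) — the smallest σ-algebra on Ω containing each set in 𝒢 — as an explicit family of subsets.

σ(𝒢) (16 sets): { {}, {α}, {γ}, {δ}, {α,γ}, {α,δ}, {β,ε}, {γ,δ}, {α,β,ε}, {α,γ,δ}, {β,γ,ε}, {β,δ,ε}, {α,β,γ,ε}, {α,β,δ,ε}, {β,γ,δ,ε}, Ω }

Check:
Seed the family with 𝒢 together with ∅ and Ω: { {}, {β,δ,ε}, {α,β,γ,ε}, {α,β,δ,ε}, Ω }.
Round 1 adds 3:
  {γ}  = {α,β,δ,ε}ᶜ
  {δ}  = {α,β,γ,ε}ᶜ
  {α,γ}  = {β,δ,ε}ᶜ
  [8 total]
Round 2 (3 new):
  {γ,δ}  = {δ} ∪ {γ}
  {α,γ,δ}  = {δ} ∪ {α,γ}
  {β,γ,δ,ε}  = {γ} ∪ {β,δ,ε}
  [11 total]
Round 3. New:
  {α}  = {β,γ,δ,ε}ᶜ
  {β,ε}  = {α,γ,δ}ᶜ
  {α,β,ε}  = {γ,δ}ᶜ
  [14 total]
Round 4. New:
  {α,δ}  = {δ} ∪ {α}
  {β,γ,ε}  = {γ} ∪ {β,ε}
  [16 total]
Round 5: stable.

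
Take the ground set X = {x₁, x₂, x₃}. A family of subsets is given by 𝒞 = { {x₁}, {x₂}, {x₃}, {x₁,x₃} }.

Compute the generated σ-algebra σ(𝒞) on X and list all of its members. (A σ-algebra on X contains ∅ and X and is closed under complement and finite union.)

Begin from { ∅, {x₁}, {x₂}, {x₃}, {x₁,x₃}, X } (that is, 𝒞 plus ∅ and X).
Iteration 1 (2 new):
  {x₁,x₂}  = {x₃}ᶜ
  {x₂,x₃}  = {x₁}ᶜ
  — 8 sets.
Iteration 2: stable.

|σ(𝒞)| = 8.  σ(𝒞) = { ∅, {x₁}, {x₂}, {x₃}, {x₁,x₂}, {x₁,x₃}, {x₂,x₃}, X }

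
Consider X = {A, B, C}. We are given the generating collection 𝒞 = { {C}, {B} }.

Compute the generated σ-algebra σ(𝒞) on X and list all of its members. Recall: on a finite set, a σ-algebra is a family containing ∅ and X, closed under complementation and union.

Take S₀ = 𝒞 ∪ {∅, X} = { ∅, {B}, {C}, X }.
Step 1 (3 new):
  {A, B}  = X∖{C}
  {A, C}  = X∖{B}
  {B, C}  = {C} ∪ {B}
  |family| = 7
Step 2. New:
  {A}  = X∖{B, C}
  |family| = 8
Step 3: already closed under ᶜ and ∪.

Therefore σ(𝒞) = { ∅, {A}, {B}, {C}, {A, B}, {A, C}, {B, C}, X } (|σ(𝒞)| = 8).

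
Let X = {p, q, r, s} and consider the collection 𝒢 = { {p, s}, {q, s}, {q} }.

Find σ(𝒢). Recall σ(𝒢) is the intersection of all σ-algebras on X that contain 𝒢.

Start: 𝒢 ∪ {∅, X} = { {}, {q}, {p, s}, {q, s}, X }.
Round 1 adds 4:
  {p, r}  = {q, s}ᶜ
  {q, r}  = {p, s}ᶜ
  {p, q, s}  = {p, s} ∪ {q}
  {p, r, s}  = {q}ᶜ
Round 2 adds 3:
  {r}  = {p, q, s}ᶜ
  {p, q, r}  = {q} ∪ {p, r}
  {q, r, s}  = {q, r} ∪ {q, s}
Round 3: 2 new —
  {p}  = {q, r, s}ᶜ
  {s}  = {p, q, r}ᶜ
Round 4: 2 new —
  {p, q}  = {q} ∪ {p}
  {r, s}  = {r} ∪ {s}
Round 5: no new sets; the family is a σ-algebra.

Therefore σ(𝒢) = { {}, {p}, {q}, {r}, {s}, {p, q}, {p, r}, {p, s}, {q, r}, {q, s}, {r, s}, {p, q, r}, {p, q, s}, {p, r, s}, {q, r, s}, X } (|σ(𝒢)| = 16).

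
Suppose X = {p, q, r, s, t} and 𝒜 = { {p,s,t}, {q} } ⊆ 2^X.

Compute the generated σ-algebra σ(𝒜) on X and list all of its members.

σ(𝒜) (8 sets): { {}, {q}, {r}, {q,r}, {p,s,t}, {p,q,s,t}, {p,r,s,t}, X }

Working:
Initial family (4 sets): { {}, {q}, {p,s,t}, X }.
Iteration 1: +3 →
  {q,r}  = complement {p,s,t}
  {p,q,s,t}  = {q} ∪ {p,s,t}
  {p,r,s,t}  = complement {q}
  — 7 sets.
Iteration 2 adds 1:
  {r}  = complement {p,q,s,t}
  — 8 sets.
Iteration 3: already closed under ᶜ and ∪.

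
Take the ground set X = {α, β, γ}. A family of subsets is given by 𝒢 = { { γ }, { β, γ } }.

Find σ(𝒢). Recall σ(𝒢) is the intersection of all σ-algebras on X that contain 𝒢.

Initial family (4 sets): { ∅, { γ }, { β, γ }, X }.
Step 1 (2 new):
  { α }  = complement { β, γ }
  { α, β }  = complement { γ }
Step 2 (1 new):
  { α, γ }  = { γ } ∪ { α }
Step 3: +1 →
  { β }  = complement { α, γ }
After Step 4 the family is unchanged; done.

Therefore σ(𝒢) = { ∅, { α }, { β }, { γ }, { α, β }, { α, γ }, { β, γ }, X } (|σ(𝒢)| = 8).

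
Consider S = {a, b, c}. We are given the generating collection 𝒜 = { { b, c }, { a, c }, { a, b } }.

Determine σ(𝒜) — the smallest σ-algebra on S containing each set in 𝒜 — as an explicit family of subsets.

σ(𝒜) = { {  }, { a }, { b }, { c }, { a, b }, { a, c }, { b, c }, S }

Working:
Seed the family with 𝒜 together with ∅ and S: { {  }, { a, b }, { a, c }, { b, c }, S }.
Pass 1: +3 →
  { a }  = { b, c }ᶜ
  { b }  = { a, c }ᶜ
  { c }  = { a, b }ᶜ
  (now 8)
Pass 2: closed — nothing new.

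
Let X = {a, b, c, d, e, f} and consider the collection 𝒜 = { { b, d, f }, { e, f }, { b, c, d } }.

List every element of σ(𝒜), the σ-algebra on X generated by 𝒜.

Seed the family with 𝒜 together with ∅ and X: { {}, { e, f }, { b, c, d }, { b, d, f }, X }.
Round 1: +6 →
  { a, c, e }  = X∖{ b, d, f }
  { a, e, f }  = X∖{ b, c, d }
  { a, b, c, d }  = X∖{ e, f }
  { b, c, d, f }  = { b, d, f } ∪ { b, c, d }
  { b, d, e, f }  = { b, d, f } ∪ { e, f }
  { b, c, d, e, f }  = { b, c, d } ∪ { e, f }
  — 11 sets.
Round 2: 7 new —
  { a }  = X∖{ b, c, d, e, f }
  { a, c }  = X∖{ b, d, e, f }
  { a, e }  = X∖{ b, c, d, f }
  { a, c, e, f }  = { e, f } ∪ { a, c, e }
  { a, b, c, d, e }  = { b, c, d } ∪ { a, c, e }
  { a, b, c, d, f }  = { b, d, f } ∪ { a, b, c, d }
  { a, b, d, e, f }  = { b, d, f } ∪ { a, e, f }
  — 18 sets.
Round 3 adds 5:
  { c }  = X∖{ a, b, d, e, f }
  { e }  = X∖{ a, b, c, d, f }
  { f }  = X∖{ a, b, c, d, e }
  { b, d }  = X∖{ a, c, e, f }
  { a, b, d, f }  = { b, d, f } ∪ { a }
  — 23 sets.
Round 4: 9 new —
  { a, f }  = { f } ∪ { a }
  { c, e }  = X∖{ a, b, d, f }
  { c, f }  = { f } ∪ { c }
  { a, b, d }  = { b, d } ∪ { a }
  { a, c, f }  = { f } ∪ { a, c }
  { b, d, e }  = { e } ∪ { b, d }
  { c, e, f }  = { e, f } ∪ { c }
  { a, b, d, e }  = { a, e } ∪ { b, d }
  { b, c, d, e }  = { b, c, d } ∪ { e }
  — 32 sets.
Round 5 adds nothing — fixpoint reached.

|σ(𝒜)| = 32.  σ(𝒜) = { {}, { a }, { c }, { e }, { f }, { a, c }, { a, e }, { a, f }, { b, d }, { c, e }, { c, f }, { e, f }, { a, b, d }, { a, c, e }, { a, c, f }, { a, e, f }, { b, c, d }, { b, d, e }, { b, d, f }, { c, e, f }, { a, b, c, d }, { a, b, d, e }, { a, b, d, f }, { a, c, e, f }, { b, c, d, e }, { b, c, d, f }, { b, d, e, f }, { a, b, c, d, e }, { a, b, c, d, f }, { a, b, d, e, f }, { b, c, d, e, f }, X }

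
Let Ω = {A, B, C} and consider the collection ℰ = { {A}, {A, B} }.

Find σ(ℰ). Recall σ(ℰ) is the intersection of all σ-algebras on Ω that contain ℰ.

σ(ℰ) = { {}, {A}, {B}, {C}, {A, B}, {A, C}, {B, C}, Ω }

Check:
Seed the family with ℰ together with ∅ and Ω: { {}, {A}, {A, B}, Ω }.
Step 1. New:
  {C}  = {A, B}ᶜ
  {B, C}  = {A}ᶜ
  [6 total]
Step 2: 1 new —
  {A, C}  = {C} ∪ {A}
  [7 total]
Step 3: 1 new —
  {B}  = {A, C}ᶜ
  [8 total]
Step 4: stable.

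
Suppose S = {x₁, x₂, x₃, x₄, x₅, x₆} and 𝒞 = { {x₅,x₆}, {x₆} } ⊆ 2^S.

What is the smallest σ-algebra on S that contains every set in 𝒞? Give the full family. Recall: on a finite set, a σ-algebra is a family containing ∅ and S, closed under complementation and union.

Take S₀ = 𝒞 ∪ {∅, S} = { {}, {x₆}, {x₅,x₆}, S }.
Round 1 (2 new):
  {x₁,x₂,x₃,x₄}  = ᶜ of {x₅,x₆}
  {x₁,x₂,x₃,x₄,x₅}  = ᶜ of {x₆}
  (now 6)
Round 2 (1 new):
  {x₁,x₂,x₃,x₄,x₆}  = {x₁,x₂,x₃,x₄} ∪ {x₆}
  (now 7)
Round 3 (1 new):
  {x₅}  = ᶜ of {x₁,x₂,x₃,x₄,x₆}
  (now 8)
Round 4 adds nothing — fixpoint reached.

Hence σ(𝒞) has 8 members: { {}, {x₅}, {x₆}, {x₅,x₆}, {x₁,x₂,x₃,x₄}, {x₁,x₂,x₃,x₄,x₅}, {x₁,x₂,x₃,x₄,x₆}, S }.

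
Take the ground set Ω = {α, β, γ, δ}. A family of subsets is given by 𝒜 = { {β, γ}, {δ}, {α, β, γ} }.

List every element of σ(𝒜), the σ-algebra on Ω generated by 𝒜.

σ(𝒜) = { ∅, {α}, {δ}, {α, δ}, {β, γ}, {α, β, γ}, {β, γ, δ}, Ω }

Trace:
Start: 𝒜 ∪ {∅, Ω} = { ∅, {δ}, {β, γ}, {α, β, γ}, Ω }.
Step 1. New:
  {α, δ}  = {β, γ}ᶜ
  {β, γ, δ}  = {β, γ} ∪ {δ}
Step 2 (1 new):
  {α}  = {β, γ, δ}ᶜ
Step 3: no new sets; the family is a σ-algebra.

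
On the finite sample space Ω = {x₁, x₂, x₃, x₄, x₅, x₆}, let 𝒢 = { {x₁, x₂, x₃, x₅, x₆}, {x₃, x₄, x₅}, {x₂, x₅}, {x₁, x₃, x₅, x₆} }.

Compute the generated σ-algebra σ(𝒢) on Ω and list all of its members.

σ(𝒢) (32 sets): { {}, {x₂}, {x₃}, {x₄}, {x₅}, {x₁, x₆}, {x₂, x₃}, {x₂, x₄}, {x₂, x₅}, {x₃, x₄}, {x₃, x₅}, {x₄, x₅}, {x₁, x₂, x₆}, {x₁, x₃, x₆}, {x₁, x₄, x₆}, {x₁, x₅, x₆}, {x₂, x₃, x₄}, {x₂, x₃, x₅}, {x₂, x₄, x₅}, {x₃, x₄, x₅}, {x₁, x₂, x₃, x₆}, {x₁, x₂, x₄, x₆}, {x₁, x₂, x₅, x₆}, {x₁, x₃, x₄, x₆}, {x₁, x₃, x₅, x₆}, {x₁, x₄, x₅, x₆}, {x₂, x₃, x₄, x₅}, {x₁, x₂, x₃, x₄, x₆}, {x₁, x₂, x₃, x₅, x₆}, {x₁, x₂, x₄, x₅, x₆}, {x₁, x₃, x₄, x₅, x₆}, Ω }

Working:
Initial family (6 sets): { {}, {x₂, x₅}, {x₃, x₄, x₅}, {x₁, x₃, x₅, x₆}, {x₁, x₂, x₃, x₅, x₆}, Ω }.
Round 1. New:
  {x₄}  = {x₁, x₂, x₃, x₅, x₆}ᶜ
  {x₂, x₄}  = {x₁, x₃, x₅, x₆}ᶜ
  {x₁, x₂, x₆}  = {x₃, x₄, x₅}ᶜ
  {x₁, x₃, x₄, x₆}  = {x₂, x₅}ᶜ
  {x₂, x₃, x₄, x₅}  = {x₂, x₅} ∪ {x₃, x₄, x₅}
  {x₁, x₃, x₄, x₅, x₆}  = {x₁, x₃, x₅, x₆} ∪ {x₃, x₄, x₅}
  (now 12)
Round 2. New:
  {x₂}  = {x₁, x₃, x₄, x₅, x₆}ᶜ
  {x₁, x₆}  = {x₂, x₃, x₄, x₅}ᶜ
  {x₂, x₄, x₅}  = {x₂, x₅} ∪ {x₄}
  {x₁, x₂, x₄, x₆}  = {x₄} ∪ {x₁, x₂, x₆}
  {x₁, x₂, x₅, x₆}  = {x₂, x₅} ∪ {x₁, x₂, x₆}
  {x₁, x₂, x₃, x₄, x₆}  = {x₁, x₃, x₄, x₆} ∪ {x₁, x₂, x₆}
  (now 18)
Round 3 adds 6:
  {x₅}  = {x₁, x₂, x₃, x₄, x₆}ᶜ
  {x₃, x₄}  = {x₁, x₂, x₅, x₆}ᶜ
  {x₃, x₅}  = {x₁, x₂, x₄, x₆}ᶜ
  {x₁, x₃, x₆}  = {x₂, x₄, x₅}ᶜ
  {x₁, x₄, x₆}  = {x₁, x₆} ∪ {x₄}
  {x₁, x₂, x₄, x₅, x₆}  = {x₂, x₅} ∪ {x₁, x₂, x₄, x₆}
  (now 24)
Round 4 adds 7:
  {x₃}  = {x₁, x₂, x₄, x₅, x₆}ᶜ
  {x₄, x₅}  = {x₅} ∪ {x₄}
  {x₁, x₅, x₆}  = {x₁, x₆} ∪ {x₅}
  {x₂, x₃, x₄}  = {x₃, x₄} ∪ {x₂}
  {x₂, x₃, x₅}  = {x₁, x₄, x₆}ᶜ
  {x₁, x₂, x₃, x₆}  = {x₁, x₃, x₆} ∪ {x₂}
  {x₁, x₄, x₅, x₆}  = {x₁, x₄, x₆} ∪ {x₅}
  (now 31)
Round 5 adds 1:
  {x₂, x₃}  = {x₁, x₄, x₅, x₆}ᶜ
  (now 32)
Round 6: already closed under ᶜ and ∪.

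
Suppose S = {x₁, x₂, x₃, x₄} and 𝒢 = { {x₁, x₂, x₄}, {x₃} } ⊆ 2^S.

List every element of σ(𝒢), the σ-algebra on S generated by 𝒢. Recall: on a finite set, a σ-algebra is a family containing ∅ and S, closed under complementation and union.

Initial family (4 sets): { ∅, {x₃}, {x₁, x₂, x₄}, S }.
Round 1: already closed under ᶜ and ∪.

σ(𝒢) = { ∅, {x₃}, {x₁, x₂, x₄}, S }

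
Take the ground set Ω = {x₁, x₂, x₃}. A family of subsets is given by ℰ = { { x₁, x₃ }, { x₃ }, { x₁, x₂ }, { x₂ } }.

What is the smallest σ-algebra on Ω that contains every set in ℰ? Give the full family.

|σ(ℰ)| = 8.  σ(ℰ) = { ∅, { x₁ }, { x₂ }, { x₃ }, { x₁, x₂ }, { x₁, x₃ }, { x₂, x₃ }, Ω }

Derivation:
Start: ℰ ∪ {∅, Ω} = { ∅, { x₂ }, { x₃ }, { x₁, x₂ }, { x₁, x₃ }, Ω }.
Pass 1: +1 →
  { x₂, x₃ }  = { x₃ } ∪ { x₂ }
  — 7 sets.
Pass 2 (1 new):
  { x₁ }  = ᶜ of { x₂, x₃ }
  — 8 sets.
Pass 3: no new sets; the family is a σ-algebra.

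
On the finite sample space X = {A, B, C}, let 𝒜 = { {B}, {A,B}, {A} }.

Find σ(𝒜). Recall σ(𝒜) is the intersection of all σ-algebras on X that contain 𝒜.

|σ(𝒜)| = 8.  σ(𝒜) = { {}, {A}, {B}, {C}, {A,B}, {A,C}, {B,C}, X }

Trace:
Initial family (5 sets): { {}, {A}, {B}, {A,B}, X }.
Pass 1: 3 new —
  {C}  = X∖{A,B}
  {A,C}  = X∖{B}
  {B,C}  = X∖{A}
  (now 8)
Pass 2: stable.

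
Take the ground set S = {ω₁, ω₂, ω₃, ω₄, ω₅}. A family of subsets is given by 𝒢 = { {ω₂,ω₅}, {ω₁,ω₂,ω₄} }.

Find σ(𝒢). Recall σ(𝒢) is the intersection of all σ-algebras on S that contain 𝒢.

Start: 𝒢 ∪ {∅, S} = { ∅, {ω₂,ω₅}, {ω₁,ω₂,ω₄}, S }.
Step 1: 3 new —
  {ω₃,ω₅}  = {ω₁,ω₂,ω₄}ᶜ
  {ω₁,ω₃,ω₄}  = {ω₂,ω₅}ᶜ
  {ω₁,ω₂,ω₄,ω₅}  = {ω₂,ω₅} ∪ {ω₁,ω₂,ω₄}
  [7 total]
Step 2: +4 →
  {ω₃}  = {ω₁,ω₂,ω₄,ω₅}ᶜ
  {ω₂,ω₃,ω₅}  = {ω₂,ω₅} ∪ {ω₃,ω₅}
  {ω₁,ω₂,ω₃,ω₄}  = {ω₁,ω₃,ω₄} ∪ {ω₁,ω₂,ω₄}
  {ω₁,ω₃,ω₄,ω₅}  = {ω₁,ω₃,ω₄} ∪ {ω₃,ω₅}
  [11 total]
Step 3: 3 new —
  {ω₂}  = {ω₁,ω₃,ω₄,ω₅}ᶜ
  {ω₅}  = {ω₁,ω₂,ω₃,ω₄}ᶜ
  {ω₁,ω₄}  = {ω₂,ω₃,ω₅}ᶜ
  [14 total]
Step 4. New:
  {ω₂,ω₃}  = {ω₃} ∪ {ω₂}
  {ω₁,ω₄,ω₅}  = {ω₁,ω₄} ∪ {ω₅}
  [16 total]
Step 5: no new sets; the family is a σ-algebra.

|σ(𝒢)| = 16.  σ(𝒢) = { ∅, {ω₂}, {ω₃}, {ω₅}, {ω₁,ω₄}, {ω₂,ω₃}, {ω₂,ω₅}, {ω₃,ω₅}, {ω₁,ω₂,ω₄}, {ω₁,ω₃,ω₄}, {ω₁,ω₄,ω₅}, {ω₂,ω₃,ω₅}, {ω₁,ω₂,ω₃,ω₄}, {ω₁,ω₂,ω₄,ω₅}, {ω₁,ω₃,ω₄,ω₅}, S }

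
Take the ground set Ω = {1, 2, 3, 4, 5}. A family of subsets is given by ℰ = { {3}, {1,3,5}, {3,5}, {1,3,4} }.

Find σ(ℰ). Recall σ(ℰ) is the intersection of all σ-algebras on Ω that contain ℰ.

Begin from { {}, {3}, {3,5}, {1,3,4}, {1,3,5}, Ω } (that is, ℰ plus ∅ and Ω).
Round 1: +5 →
  {2,4}  = Ω∖{1,3,5}
  {2,5}  = Ω∖{1,3,4}
  {1,2,4}  = Ω∖{3,5}
  {1,2,4,5}  = Ω∖{3}
  {1,3,4,5}  = {1,3,4} ∪ {3,5}
  |family| = 11
Round 2. New:
  {2}  = Ω∖{1,3,4,5}
  {2,3,4}  = {3} ∪ {2,4}
  {2,3,5}  = {2,5} ∪ {3}
  {2,4,5}  = {2,5} ∪ {2,4}
  {1,2,3,4}  = {1,2,4} ∪ {3}
  {1,2,3,5}  = {2,5} ∪ {1,3,5}
  {2,3,4,5}  = {3,5} ∪ {2,4}
  |family| = 18
Round 3 adds 7:
  {1}  = Ω∖{2,3,4,5}
  {4}  = Ω∖{1,2,3,5}
  {5}  = Ω∖{1,2,3,4}
  {1,3}  = Ω∖{2,4,5}
  {1,4}  = Ω∖{2,3,5}
  {1,5}  = Ω∖{2,3,4}
  {2,3}  = {3} ∪ {2}
  |family| = 25
Round 4 (7 new):
  {1,2}  = {2} ∪ {1}
  {3,4}  = {3} ∪ {4}
  {4,5}  = {5} ∪ {4}
  {1,2,3}  = {2} ∪ {1,3}
  {1,2,5}  = {2,5} ∪ {1,5}
  {1,4,5}  = Ω∖{2,3}
  {3,4,5}  = {4} ∪ {3,5}
  |family| = 32
Round 5: already closed under ᶜ and ∪.

Hence σ(ℰ) has 32 members: { {}, {1}, {2}, {3}, {4}, {5}, {1,2}, {1,3}, {1,4}, {1,5}, {2,3}, {2,4}, {2,5}, {3,4}, {3,5}, {4,5}, {1,2,3}, {1,2,4}, {1,2,5}, {1,3,4}, {1,3,5}, {1,4,5}, {2,3,4}, {2,3,5}, {2,4,5}, {3,4,5}, {1,2,3,4}, {1,2,3,5}, {1,2,4,5}, {1,3,4,5}, {2,3,4,5}, Ω }.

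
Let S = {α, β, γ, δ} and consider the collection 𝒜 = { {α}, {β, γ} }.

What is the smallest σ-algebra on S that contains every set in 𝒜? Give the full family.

Begin from { {}, {α}, {β, γ}, S } (that is, 𝒜 plus ∅ and S).
Round 1 (3 new):
  {α, δ}  = ᶜ of {β, γ}
  {α, β, γ}  = {β, γ} ∪ {α}
  {β, γ, δ}  = ᶜ of {α}
  |family| = 7
Round 2 (1 new):
  {δ}  = ᶜ of {α, β, γ}
  |family| = 8
After Round 3 the family is unchanged; done.

σ(𝒜) = { {}, {α}, {δ}, {α, δ}, {β, γ}, {α, β, γ}, {β, γ, δ}, S }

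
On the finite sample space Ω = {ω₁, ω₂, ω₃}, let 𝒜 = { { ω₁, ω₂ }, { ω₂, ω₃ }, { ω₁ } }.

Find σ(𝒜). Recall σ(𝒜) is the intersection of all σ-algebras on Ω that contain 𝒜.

Begin from { {}, { ω₁ }, { ω₁, ω₂ }, { ω₂, ω₃ }, Ω } (that is, 𝒜 plus ∅ and Ω).
Iteration 1: 1 new —
  { ω₃ }  = ᶜ of { ω₁, ω₂ }
  (now 6)
Iteration 2 adds 1:
  { ω₁, ω₃ }  = { ω₃ } ∪ { ω₁ }
  (now 7)
Iteration 3. New:
  { ω₂ }  = ᶜ of { ω₁, ω₃ }
  (now 8)
Iteration 4: closed — nothing new.

Therefore σ(𝒜) = { {}, { ω₁ }, { ω₂ }, { ω₃ }, { ω₁, ω₂ }, { ω₁, ω₃ }, { ω₂, ω₃ }, Ω } (|σ(𝒜)| = 8).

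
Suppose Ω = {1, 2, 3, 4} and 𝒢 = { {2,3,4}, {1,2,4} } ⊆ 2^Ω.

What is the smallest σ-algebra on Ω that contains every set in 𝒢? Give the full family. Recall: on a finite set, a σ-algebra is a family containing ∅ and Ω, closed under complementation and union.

Start: 𝒢 ∪ {∅, Ω} = { {}, {1,2,4}, {2,3,4}, Ω }.
Step 1 (2 new):
  {1}  = {2,3,4}ᶜ
  {3}  = {1,2,4}ᶜ
  |family| = 6
Step 2 adds 1:
  {1,3}  = {3} ∪ {1}
  |family| = 7
Step 3 adds 1:
  {2,4}  = {1,3}ᶜ
  |family| = 8
After Step 4 the family is unchanged; done.

σ(𝒢) = { {}, {1}, {3}, {1,3}, {2,4}, {1,2,4}, {2,3,4}, Ω }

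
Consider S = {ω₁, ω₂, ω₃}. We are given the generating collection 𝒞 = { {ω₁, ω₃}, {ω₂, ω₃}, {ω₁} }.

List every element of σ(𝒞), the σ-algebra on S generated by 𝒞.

Take S₀ = 𝒞 ∪ {∅, S} = { ∅, {ω₁}, {ω₁, ω₃}, {ω₂, ω₃}, S }.
Pass 1: 1 new —
  {ω₂}  = {ω₁, ω₃}ᶜ
  (now 6)
Pass 2. New:
  {ω₁, ω₂}  = {ω₂} ∪ {ω₁}
  (now 7)
Pass 3. New:
  {ω₃}  = {ω₁, ω₂}ᶜ
  (now 8)
Pass 4: stable.

|σ(𝒞)| = 8.  σ(𝒞) = { ∅, {ω₁}, {ω₂}, {ω₃}, {ω₁, ω₂}, {ω₁, ω₃}, {ω₂, ω₃}, S }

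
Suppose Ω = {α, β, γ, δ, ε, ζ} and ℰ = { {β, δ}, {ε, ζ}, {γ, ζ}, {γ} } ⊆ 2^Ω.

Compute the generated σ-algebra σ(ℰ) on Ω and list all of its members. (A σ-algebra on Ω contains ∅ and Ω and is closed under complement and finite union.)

Begin from { ∅, {γ}, {β, δ}, {γ, ζ}, {ε, ζ}, Ω } (that is, ℰ plus ∅ and Ω).
Step 1: 8 new —
  {β, γ, δ}  = {γ} ∪ {β, δ}
  {γ, ε, ζ}  = {γ} ∪ {ε, ζ}
  {α, β, γ, δ}  = Ω∖{ε, ζ}
  {α, β, δ, ε}  = Ω∖{γ, ζ}
  {α, γ, ε, ζ}  = Ω∖{β, δ}
  {β, γ, δ, ζ}  = {γ, ζ} ∪ {β, δ}
  {β, δ, ε, ζ}  = {ε, ζ} ∪ {β, δ}
  {α, β, δ, ε, ζ}  = Ω∖{γ}
  — 14 sets.
Step 2: +7 →
  {α, γ}  = Ω∖{β, δ, ε, ζ}
  {α, ε}  = Ω∖{β, γ, δ, ζ}
  {α, β, δ}  = Ω∖{γ, ε, ζ}
  {α, ε, ζ}  = Ω∖{β, γ, δ}
  {α, β, γ, δ, ε}  = {β, γ, δ} ∪ {α, β, δ, ε}
  {α, β, γ, δ, ζ}  = {β, γ, δ, ζ} ∪ {α, β, γ, δ}
  {β, γ, δ, ε, ζ}  = {β, γ, δ} ∪ {ε, ζ}
  — 21 sets.
Step 3: 5 new —
  {α}  = Ω∖{β, γ, δ, ε, ζ}
  {ε}  = Ω∖{α, β, γ, δ, ζ}
  {ζ}  = Ω∖{α, β, γ, δ, ε}
  {α, γ, ε}  = {α, γ} ∪ {α, ε}
  {α, γ, ζ}  = {α, γ} ∪ {γ, ζ}
  — 26 sets.
Step 4. New:
  {α, ζ}  = {ζ} ∪ {α}
  {γ, ε}  = {ε} ∪ {γ}
  {β, δ, ε}  = Ω∖{α, γ, ζ}
  {β, δ, ζ}  = Ω∖{α, γ, ε}
  {α, β, δ, ζ}  = {ζ} ∪ {α, β, δ}
  {β, γ, δ, ε}  = {ε} ∪ {β, γ, δ}
  — 32 sets.
After Step 5 the family is unchanged; done.

Therefore σ(ℰ) = { ∅, {α}, {γ}, {ε}, {ζ}, {α, γ}, {α, ε}, {α, ζ}, {β, δ}, {γ, ε}, {γ, ζ}, {ε, ζ}, {α, β, δ}, {α, γ, ε}, {α, γ, ζ}, {α, ε, ζ}, {β, γ, δ}, {β, δ, ε}, {β, δ, ζ}, {γ, ε, ζ}, {α, β, γ, δ}, {α, β, δ, ε}, {α, β, δ, ζ}, {α, γ, ε, ζ}, {β, γ, δ, ε}, {β, γ, δ, ζ}, {β, δ, ε, ζ}, {α, β, γ, δ, ε}, {α, β, γ, δ, ζ}, {α, β, δ, ε, ζ}, {β, γ, δ, ε, ζ}, Ω } (|σ(ℰ)| = 32).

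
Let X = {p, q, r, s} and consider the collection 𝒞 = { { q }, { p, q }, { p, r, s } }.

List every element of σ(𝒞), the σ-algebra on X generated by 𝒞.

Initial family (5 sets): { {  }, { q }, { p, q }, { p, r, s }, X }.
Step 1: +1 →
  { r, s }  = complement { p, q }
Step 2 adds 1:
  { q, r, s }  = { q } ∪ { r, s }
Step 3. New:
  { p }  = complement { q, r, s }
Step 4: closed — nothing new.

σ(𝒞) = { {  }, { p }, { q }, { p, q }, { r, s }, { p, r, s }, { q, r, s }, X }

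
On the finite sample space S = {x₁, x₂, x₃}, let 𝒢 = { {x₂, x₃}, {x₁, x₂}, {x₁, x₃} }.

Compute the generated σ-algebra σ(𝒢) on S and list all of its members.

Answer: σ(𝒢) = { ∅, {x₁}, {x₂}, {x₃}, {x₁, x₂}, {x₁, x₃}, {x₂, x₃}, S }

Derivation:
Initial family (5 sets): { ∅, {x₁, x₂}, {x₁, x₃}, {x₂, x₃}, S }.
Step 1: +3 →
  {x₁}  = ᶜ of {x₂, x₃}
  {x₂}  = ᶜ of {x₁, x₃}
  {x₃}  = ᶜ of {x₁, x₂}
  |family| = 8
Step 2: stable.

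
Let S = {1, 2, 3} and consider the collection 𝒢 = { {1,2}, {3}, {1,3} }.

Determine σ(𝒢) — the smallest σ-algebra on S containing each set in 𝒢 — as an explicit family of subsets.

σ(𝒢) (8 sets): { ∅, {1}, {2}, {3}, {1,2}, {1,3}, {2,3}, S }

Working:
Take S₀ = 𝒢 ∪ {∅, S} = { ∅, {3}, {1,2}, {1,3}, S }.
Step 1. New:
  {2}  = ᶜ of {1,3}
  — 6 sets.
Step 2: 1 new —
  {2,3}  = {3} ∪ {2}
  — 7 sets.
Step 3. New:
  {1}  = ᶜ of {2,3}
  — 8 sets.
Step 4 adds nothing — fixpoint reached.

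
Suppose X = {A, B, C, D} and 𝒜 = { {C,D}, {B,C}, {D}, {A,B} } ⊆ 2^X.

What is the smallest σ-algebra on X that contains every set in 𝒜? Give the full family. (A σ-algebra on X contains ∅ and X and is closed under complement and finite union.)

Start: 𝒜 ∪ {∅, X} = { ∅, {D}, {A,B}, {B,C}, {C,D}, X }.
Iteration 1: 4 new —
  {A,D}  = complement {B,C}
  {A,B,C}  = complement {D}
  {A,B,D}  = {A,B} ∪ {D}
  {B,C,D}  = {C,D} ∪ {B,C}
  |family| = 10
Iteration 2. New:
  {A}  = complement {B,C,D}
  {C}  = complement {A,B,D}
  {A,C,D}  = {C,D} ∪ {A,D}
  |family| = 13
Iteration 3 adds 2:
  {B}  = complement {A,C,D}
  {A,C}  = {C} ∪ {A}
  |family| = 15
Iteration 4 (1 new):
  {B,D}  = complement {A,C}
  |family| = 16
Iteration 5: closed — nothing new.

Hence σ(𝒜) has 16 members: { ∅, {A}, {B}, {C}, {D}, {A,B}, {A,C}, {A,D}, {B,C}, {B,D}, {C,D}, {A,B,C}, {A,B,D}, {A,C,D}, {B,C,D}, X }.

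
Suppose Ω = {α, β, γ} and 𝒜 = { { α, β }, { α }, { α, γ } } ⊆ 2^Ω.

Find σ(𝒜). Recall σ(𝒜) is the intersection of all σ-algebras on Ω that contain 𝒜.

Initial family (5 sets): { {  }, { α }, { α, β }, { α, γ }, Ω }.
Iteration 1 adds 3:
  { β }  = { α, γ }ᶜ
  { γ }  = { α, β }ᶜ
  { β, γ }  = { α }ᶜ
  [8 total]
Iteration 2 adds nothing — fixpoint reached.

|σ(𝒜)| = 8.  σ(𝒜) = { {  }, { α }, { β }, { γ }, { α, β }, { α, γ }, { β, γ }, Ω }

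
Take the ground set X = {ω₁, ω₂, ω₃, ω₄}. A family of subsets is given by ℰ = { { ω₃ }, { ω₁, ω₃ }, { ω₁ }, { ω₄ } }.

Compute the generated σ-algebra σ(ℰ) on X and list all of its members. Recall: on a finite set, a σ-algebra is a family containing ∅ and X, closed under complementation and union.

Seed the family with ℰ together with ∅ and X: { {  }, { ω₁ }, { ω₃ }, { ω₄ }, { ω₁, ω₃ }, X }.
Round 1: +7 →
  { ω₁, ω₄ }  = { ω₄ } ∪ { ω₁ }
  { ω₂, ω₄ }  = { ω₁, ω₃ }ᶜ
  { ω₃, ω₄ }  = { ω₃ } ∪ { ω₄ }
  { ω₁, ω₂, ω₃ }  = { ω₄ }ᶜ
  { ω₁, ω₂, ω₄ }  = { ω₃ }ᶜ
  { ω₁, ω₃, ω₄ }  = { ω₁, ω₃ } ∪ { ω₄ }
  { ω₂, ω₃, ω₄ }  = { ω₁ }ᶜ
  [13 total]
Round 2 (3 new):
  { ω₂ }  = { ω₁, ω₃, ω₄ }ᶜ
  { ω₁, ω₂ }  = { ω₃, ω₄ }ᶜ
  { ω₂, ω₃ }  = { ω₁, ω₄ }ᶜ
  [16 total]
Round 3: no new sets; the family is a σ-algebra.

σ(ℰ) = { {  }, { ω₁ }, { ω₂ }, { ω₃ }, { ω₄ }, { ω₁, ω₂ }, { ω₁, ω₃ }, { ω₁, ω₄ }, { ω₂, ω₃ }, { ω₂, ω₄ }, { ω₃, ω₄ }, { ω₁, ω₂, ω₃ }, { ω₁, ω₂, ω₄ }, { ω₁, ω₃, ω₄ }, { ω₂, ω₃, ω₄ }, X }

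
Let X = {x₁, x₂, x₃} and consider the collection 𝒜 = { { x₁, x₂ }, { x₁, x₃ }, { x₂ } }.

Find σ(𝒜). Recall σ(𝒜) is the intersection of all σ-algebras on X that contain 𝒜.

Begin from { ∅, { x₂ }, { x₁, x₂ }, { x₁, x₃ }, X } (that is, 𝒜 plus ∅ and X).
Step 1 (1 new):
  { x₃ }  = complement { x₁, x₂ }
  [6 total]
Step 2 (1 new):
  { x₂, x₃ }  = { x₃ } ∪ { x₂ }
  [7 total]
Step 3. New:
  { x₁ }  = complement { x₂, x₃ }
  [8 total]
Step 4 adds nothing — fixpoint reached.

Therefore σ(𝒜) = { ∅, { x₁ }, { x₂ }, { x₃ }, { x₁, x₂ }, { x₁, x₃ }, { x₂, x₃ }, X } (|σ(𝒜)| = 8).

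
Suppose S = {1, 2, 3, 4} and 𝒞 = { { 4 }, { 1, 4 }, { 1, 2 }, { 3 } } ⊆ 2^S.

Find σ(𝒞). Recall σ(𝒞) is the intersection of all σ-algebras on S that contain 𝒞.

Take S₀ = 𝒞 ∪ {∅, S} = { ∅, { 3 }, { 4 }, { 1, 2 }, { 1, 4 }, S }.
Round 1: +5 →
  { 2, 3 }  = S∖{ 1, 4 }
  { 3, 4 }  = S∖{ 1, 2 }
  { 1, 2, 3 }  = S∖{ 4 }
  { 1, 2, 4 }  = S∖{ 3 }
  { 1, 3, 4 }  = { 3 } ∪ { 1, 4 }
  |family| = 11
Round 2. New:
  { 2 }  = S∖{ 1, 3, 4 }
  { 2, 3, 4 }  = { 3, 4 } ∪ { 2, 3 }
  |family| = 13
Round 3: +2 →
  { 1 }  = S∖{ 2, 3, 4 }
  { 2, 4 }  = { 4 } ∪ { 2 }
  |family| = 15
Round 4 adds 1:
  { 1, 3 }  = S∖{ 2, 4 }
  |family| = 16
Round 5 adds nothing — fixpoint reached.

Hence σ(𝒞) has 16 members: { ∅, { 1 }, { 2 }, { 3 }, { 4 }, { 1, 2 }, { 1, 3 }, { 1, 4 }, { 2, 3 }, { 2, 4 }, { 3, 4 }, { 1, 2, 3 }, { 1, 2, 4 }, { 1, 3, 4 }, { 2, 3, 4 }, S }.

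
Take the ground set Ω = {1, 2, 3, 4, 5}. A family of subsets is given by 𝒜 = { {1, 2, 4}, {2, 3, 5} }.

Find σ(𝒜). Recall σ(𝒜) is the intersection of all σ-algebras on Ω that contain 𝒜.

Initial family (4 sets): { {}, {1, 2, 4}, {2, 3, 5}, Ω }.
Round 1: 2 new —
  {1, 4}  = ᶜ of {2, 3, 5}
  {3, 5}  = ᶜ of {1, 2, 4}
  (now 6)
Round 2: +1 →
  {1, 3, 4, 5}  = {1, 4} ∪ {3, 5}
  (now 7)
Round 3: +1 →
  {2}  = ᶜ of {1, 3, 4, 5}
  (now 8)
After Round 4 the family is unchanged; done.

|σ(𝒜)| = 8.  σ(𝒜) = { {}, {2}, {1, 4}, {3, 5}, {1, 2, 4}, {2, 3, 5}, {1, 3, 4, 5}, Ω }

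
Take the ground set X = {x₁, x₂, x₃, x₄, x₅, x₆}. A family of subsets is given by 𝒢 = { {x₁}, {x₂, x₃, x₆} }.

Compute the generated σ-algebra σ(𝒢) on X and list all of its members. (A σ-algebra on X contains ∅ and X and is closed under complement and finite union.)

Take S₀ = 𝒢 ∪ {∅, X} = { {}, {x₁}, {x₂, x₃, x₆}, X }.
Round 1: 3 new —
  {x₁, x₄, x₅}  = complement {x₂, x₃, x₆}
  {x₁, x₂, x₃, x₆}  = {x₂, x₃, x₆} ∪ {x₁}
  {x₂, x₃, x₄, x₅, x₆}  = complement {x₁}
  (now 7)
Round 2: 1 new —
  {x₄, x₅}  = complement {x₁, x₂, x₃, x₆}
  (now 8)
Round 3: closed — nothing new.

σ(𝒢) = { {}, {x₁}, {x₄, x₅}, {x₁, x₄, x₅}, {x₂, x₃, x₆}, {x₁, x₂, x₃, x₆}, {x₂, x₃, x₄, x₅, x₆}, X }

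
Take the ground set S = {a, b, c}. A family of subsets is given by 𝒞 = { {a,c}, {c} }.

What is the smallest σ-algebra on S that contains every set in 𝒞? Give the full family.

Answer: σ(𝒞) = { ∅, {a}, {b}, {c}, {a,b}, {a,c}, {b,c}, S }

Derivation:
Seed the family with 𝒞 together with ∅ and S: { ∅, {c}, {a,c}, S }.
Pass 1 (2 new):
  {b}  = S∖{a,c}
  {a,b}  = S∖{c}
  (now 6)
Pass 2 (1 new):
  {b,c}  = {c} ∪ {b}
  (now 7)
Pass 3. New:
  {a}  = S∖{b,c}
  (now 8)
Pass 4: closed — nothing new.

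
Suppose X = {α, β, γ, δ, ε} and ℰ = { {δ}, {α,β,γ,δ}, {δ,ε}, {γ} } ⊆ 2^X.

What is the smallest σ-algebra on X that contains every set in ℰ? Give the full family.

σ(ℰ) = { {}, {γ}, {δ}, {ε}, {α,β}, {γ,δ}, {γ,ε}, {δ,ε}, {α,β,γ}, {α,β,δ}, {α,β,ε}, {γ,δ,ε}, {α,β,γ,δ}, {α,β,γ,ε}, {α,β,δ,ε}, X }

Trace:
Seed the family with ℰ together with ∅ and X: { {}, {γ}, {δ}, {δ,ε}, {α,β,γ,δ}, X }.
Step 1. New:
  {ε}  = X∖{α,β,γ,δ}
  {γ,δ}  = {γ} ∪ {δ}
  {α,β,γ}  = X∖{δ,ε}
  {γ,δ,ε}  = {δ,ε} ∪ {γ}
  {α,β,γ,ε}  = X∖{δ}
  {α,β,δ,ε}  = X∖{γ}
  — 12 sets.
Step 2. New:
  {α,β}  = X∖{γ,δ,ε}
  {γ,ε}  = {ε} ∪ {γ}
  {α,β,ε}  = X∖{γ,δ}
  — 15 sets.
Step 3 adds 1:
  {α,β,δ}  = X∖{γ,ε}
  — 16 sets.
Step 4: already closed under ᶜ and ∪.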